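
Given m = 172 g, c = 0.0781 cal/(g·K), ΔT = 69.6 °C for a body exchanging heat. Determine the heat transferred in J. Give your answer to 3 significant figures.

3910 J

Q is given directly by: Q = mcΔT.
m = 172 g = 0.1720 kg; c = 0.0781 cal/(g·K) = 326.8 J/(kg·K); ΔT = 69.6 °C = 69.60 K.
Q = 3912 J  (the unit combination reduces to kg·m²/s² = J)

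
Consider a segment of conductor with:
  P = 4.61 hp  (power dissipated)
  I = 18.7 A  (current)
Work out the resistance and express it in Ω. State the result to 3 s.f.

Rearranging: R = P/I².
P = 4.61 hp = 3438 W; I = 18.7 A.
R = 9.831 Ω

9.83 Ω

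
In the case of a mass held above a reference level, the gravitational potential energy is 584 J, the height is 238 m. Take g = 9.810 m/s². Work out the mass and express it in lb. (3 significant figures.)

0.551 lb

Solving PE = m·g·h for m: m = PE/(g·h).
PE = 584 J; h = 238 m; g = 9.810 m/s².
m = 0.2501 kg
0.2501 kg × (1 lb / 0.4536 kg) = 0.5514 lb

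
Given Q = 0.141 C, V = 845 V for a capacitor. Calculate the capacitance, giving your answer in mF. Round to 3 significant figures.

Directly: C = Q/V.
Q = 0.141 C; V = 845 V.
C = 1.669×10^-4 F
1.669×10^-4 F × (1 mF / 0.001000 F) = 0.1669 mF

0.167 mF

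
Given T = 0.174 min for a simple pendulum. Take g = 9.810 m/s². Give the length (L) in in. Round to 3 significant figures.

Rearranging: L = g·(T/2π)².
T = 0.174 min = 10.44 s; g = 9.810 m/s².
L = 27.08 m
27.08 m × (1 in / 0.02540 m) = 1066 in

1070 in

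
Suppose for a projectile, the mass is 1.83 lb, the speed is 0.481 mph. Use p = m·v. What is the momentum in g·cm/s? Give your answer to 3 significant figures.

17800 g·cm/s

Directly: p = mv.
m = 1.83 lb = 0.8301 kg; v = 0.481 mph = 0.2150 m/s.
p = 0.1785 kg·m/s
0.1785 kg·m/s × (1 g·cm/s / 1.000×10^-5 kg·m/s) = 17849 g·cm/s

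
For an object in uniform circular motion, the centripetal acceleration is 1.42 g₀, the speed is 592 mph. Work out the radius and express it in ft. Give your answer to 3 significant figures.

16500 ft

Solving a = v²/r for r: r = v²/a.
a = 1.42 g₀ = 13.93 m/s²; v = 592 mph = 264.6 m/s.
r = 5030 m
5030 m × (1 ft / 0.3048 m) = 16501 ft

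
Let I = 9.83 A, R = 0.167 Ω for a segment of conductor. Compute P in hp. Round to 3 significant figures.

P is given directly by: P = I²R.
I = 9.83 A; R = 0.167 Ω.
P = 16.14 W
16.14 W × (1 hp / 745.7 W) = 0.02164 hp

0.0216 hp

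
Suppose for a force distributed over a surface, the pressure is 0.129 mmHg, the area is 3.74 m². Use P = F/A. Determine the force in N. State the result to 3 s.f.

Rearranging P = F/A for F: F = P·A.
P = 0.129 mmHg = 17.20 Pa; A = 3.74 m².
F = 64.32 N  (the unit combination reduces to kg·m/s² = N)

64.3 N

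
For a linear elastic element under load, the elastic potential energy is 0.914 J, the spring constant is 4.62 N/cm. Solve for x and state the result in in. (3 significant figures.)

Rearranging U = ½k·x² for x: x = √(2U/k).
U = 0.914 J; k = 4.62 N/cm = 462.0 N/m.
x = 0.06290 m
0.06290 m × (1 in / 0.02540 m) = 2.476 in

2.48 in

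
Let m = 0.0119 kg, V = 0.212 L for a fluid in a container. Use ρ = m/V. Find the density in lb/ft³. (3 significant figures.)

3.50 lb/ft³

ρ is given directly by: ρ = m/V.
m = 0.0119 kg; V = 0.212 L = 2.120×10^-4 m³.
ρ = 56.13 kg/m³
56.13 kg/m³ × (1 lb/ft³ / 16.02 kg/m³) = 3.504 lb/ft³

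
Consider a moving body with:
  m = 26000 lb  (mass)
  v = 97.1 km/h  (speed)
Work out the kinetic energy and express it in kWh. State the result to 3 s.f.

1.19 kWh

KE is given directly by: KE = ½mv².
m = 26000 lb = 11793 kg; v = 97.1 km/h = 26.97 m/s.
KE = 4.290×10^6 J
4.290×10^6 J × (1 kWh / 3.600×10^6 J) = 1.192 kWh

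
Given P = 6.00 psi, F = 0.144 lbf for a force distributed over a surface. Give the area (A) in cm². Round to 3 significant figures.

Rearranging P = F/A for A: A = F/P.
P = 6.00 psi = 41369 Pa; F = 0.144 lbf = 0.6405 N.
A = 1.548×10^-5 m²
1.548×10^-5 m² × (1 cm² / 1.000×10^-4 m²) = 0.1548 cm²

0.155 cm²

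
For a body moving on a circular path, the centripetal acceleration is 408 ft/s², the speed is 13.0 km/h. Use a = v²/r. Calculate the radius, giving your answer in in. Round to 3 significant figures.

4.13 in

Rearranging: r = v²/a.
a = 408 ft/s² = 124.4 m/s²; v = 13.0 km/h = 3.611 m/s.
r = 0.1049 m
0.1049 m × (1 in / 0.02540 m) = 4.128 in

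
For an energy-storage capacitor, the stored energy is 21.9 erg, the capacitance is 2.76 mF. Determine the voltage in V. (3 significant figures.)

Rearranging: V = √(2E/C).
E = 21.9 erg = 2.190×10^-6 J; C = 2.76 mF = 0.002760 F.
V = 0.03984 V  (the unit combination reduces to kg·m²/(A·s³) = V)

0.0398 V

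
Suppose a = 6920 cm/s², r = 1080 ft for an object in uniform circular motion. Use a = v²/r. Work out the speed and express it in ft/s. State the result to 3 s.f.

495 ft/s

Rearranging: v = √(a·r).
a = 6920 cm/s² = 69.20 m/s²; r = 1080 ft = 329.2 m.
v = 150.9 m/s
150.9 m/s × (1 ft/s / 0.3048 m/s) = 495.2 ft/s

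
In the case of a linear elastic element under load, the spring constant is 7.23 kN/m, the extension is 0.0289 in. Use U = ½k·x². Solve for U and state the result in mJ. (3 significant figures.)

1.95 mJ

Directly: U = ½kx².
k = 7.23 kN/m = 7230 N/m; x = 0.0289 in = 7.341×10^-4 m.
U = 0.001948 J  (the unit combination reduces to kg·m²/s² = J)
0.001948 J × (1 mJ / 0.001000 J) = 1.948 mJ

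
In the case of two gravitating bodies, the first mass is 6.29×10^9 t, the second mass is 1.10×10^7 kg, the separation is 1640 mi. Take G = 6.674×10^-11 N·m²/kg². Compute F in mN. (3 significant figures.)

0.663 mN

From Newton's law of gravitation: F = Gm₁m₂/r².
m₁ = 6.29×10^9 t = 6.290×10^12 kg; m₂ = 1.10×10^7 kg; r = 1640 mi = 2.639×10^6 m; G = 6.674×10^-11 N·m²/kg².
F = 6.629×10^-4 N
6.629×10^-4 N × (1 mN / 0.001000 N) = 0.6629 mN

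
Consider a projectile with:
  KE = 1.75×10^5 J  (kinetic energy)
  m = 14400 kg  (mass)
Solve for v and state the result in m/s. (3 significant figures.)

Solving KE = ½mv² for v: v = √(2·KE/m).
KE = 1.75×10^5 J; m = 14400 kg.
v = 4.930 m/s

4.93 m/s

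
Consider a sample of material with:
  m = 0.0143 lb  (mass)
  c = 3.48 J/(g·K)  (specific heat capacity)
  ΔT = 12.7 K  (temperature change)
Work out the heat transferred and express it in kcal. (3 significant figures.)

0.0685 kcal

Q is given directly by: Q = mcΔT.
m = 0.0143 lb = 0.006486 kg; c = 3.48 J/(g·K) = 3480 J/(kg·K); ΔT = 12.7 K.
Q = 286.7 J
286.7 J × (1 kcal / 4184 J) = 0.06852 kcal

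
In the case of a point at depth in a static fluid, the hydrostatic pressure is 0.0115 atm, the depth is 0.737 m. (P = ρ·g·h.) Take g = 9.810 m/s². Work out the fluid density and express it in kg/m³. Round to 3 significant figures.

161 kg/m³

Rearranging: ρ = P/(g·h).
P = 0.0115 atm = 1165 Pa; h = 0.737 m; g = 9.810 m/s².
ρ = 161.2 kg/m³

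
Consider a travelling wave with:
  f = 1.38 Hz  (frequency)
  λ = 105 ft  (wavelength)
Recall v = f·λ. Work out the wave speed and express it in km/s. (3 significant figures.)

Directly: v = fλ.
f = 1.38 Hz; λ = 105 ft = 32.00 m.
v = 44.17 m/s
44.17 m/s × (1 km/s / 1000 m/s) = 0.04417 km/s

0.0442 km/s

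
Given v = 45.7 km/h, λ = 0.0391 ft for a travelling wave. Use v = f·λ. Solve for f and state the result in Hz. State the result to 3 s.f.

Rearranging: f = v/λ.
v = 45.7 km/h = 12.69 m/s; λ = 0.0391 ft = 0.01192 m.
f = 1065 Hz

1070 Hz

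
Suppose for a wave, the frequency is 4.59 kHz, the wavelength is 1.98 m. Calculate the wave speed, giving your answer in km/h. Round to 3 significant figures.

v is given directly by: v = fλ.
f = 4.59 kHz = 4590 Hz; λ = 1.98 m.
v = 9088 m/s
9088 m/s × (1 km/h / 0.2778 m/s) = 32718 km/h

32700 km/h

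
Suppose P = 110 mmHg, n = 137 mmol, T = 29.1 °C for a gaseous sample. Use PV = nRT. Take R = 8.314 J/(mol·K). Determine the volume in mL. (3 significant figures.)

23500 mL

From the ideal-gas law: V = nRT/P.
P = 110 mmHg = 14665 Pa; n = 137 mmol = 0.1370 mol; T = 29.1 °C = 302.2 K; R = 8.314 J/(mol·K).
V = 0.02347 m³
0.02347 m³ × (1 mL / 1.000×10^-6 m³) = 23475 mL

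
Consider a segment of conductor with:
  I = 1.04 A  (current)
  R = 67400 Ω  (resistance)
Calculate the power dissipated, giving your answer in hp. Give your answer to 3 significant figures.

97.8 hp

P is given directly by: P = I²R.
I = 1.04 A; R = 67400 Ω.
P = 72900 W
72900 W × (1 hp / 745.7 W) = 97.76 hp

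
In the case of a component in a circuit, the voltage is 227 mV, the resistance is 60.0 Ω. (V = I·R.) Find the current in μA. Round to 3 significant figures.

3780 μA

Rearranging: I = V/R.
V = 227 mV = 0.2270 V; R = 60.0 Ω.
I = 0.003783 A
0.003783 A × (1 μA / 1.000×10^-6 A) = 3783 μA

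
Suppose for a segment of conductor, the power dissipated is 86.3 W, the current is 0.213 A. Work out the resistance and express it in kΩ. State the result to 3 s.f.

Solving P = I²R for R: R = P/I².
P = 86.3 W; I = 0.213 A.
R = 1902 Ω
1902 Ω × (1 kΩ / 1000 Ω) = 1.902 kΩ

1.90 kΩ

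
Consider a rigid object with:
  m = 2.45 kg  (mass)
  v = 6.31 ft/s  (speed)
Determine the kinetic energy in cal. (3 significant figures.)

Directly: KE = ½mv².
m = 2.45 kg; v = 6.31 ft/s = 1.923 m/s.
KE = 4.531 J
4.531 J × (1 cal / 4.184 J) = 1.083 cal

1.08 cal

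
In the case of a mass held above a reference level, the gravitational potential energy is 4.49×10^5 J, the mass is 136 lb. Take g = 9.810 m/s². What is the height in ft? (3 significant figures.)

Rearranging PE = m·g·h for h: h = PE/(m·g).
PE = 4.49×10^5 J; m = 136 lb = 61.69 kg; g = 9.810 m/s².
h = 741.9 m
741.9 m × (1 ft / 0.3048 m) = 2434 ft

2430 ft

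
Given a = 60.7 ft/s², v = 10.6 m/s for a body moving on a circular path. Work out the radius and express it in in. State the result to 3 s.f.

Rearranging a = v²/r for r: r = v²/a.
a = 60.7 ft/s² = 18.50 m/s²; v = 10.6 m/s.
r = 6.073 m
6.073 m × (1 in / 0.02540 m) = 239.1 in

239 in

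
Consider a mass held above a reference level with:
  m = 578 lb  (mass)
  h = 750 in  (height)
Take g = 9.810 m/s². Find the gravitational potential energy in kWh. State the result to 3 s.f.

Directly: PE = mgh.
m = 578 lb = 262.2 kg; h = 750 in = 19.05 m; g = 9.810 m/s².
PE = 48996 J
48996 J × (1 kWh / 3.600×10^6 J) = 0.01361 kWh

0.0136 kWh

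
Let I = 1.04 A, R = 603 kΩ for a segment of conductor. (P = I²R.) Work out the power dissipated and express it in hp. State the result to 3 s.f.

Directly: P = I²R.
I = 1.04 A; R = 603 kΩ = 6.030×10^5 Ω.
P = 6.522×10^5 W
6.522×10^5 W × (1 hp / 745.7 W) = 874.6 hp

875 hp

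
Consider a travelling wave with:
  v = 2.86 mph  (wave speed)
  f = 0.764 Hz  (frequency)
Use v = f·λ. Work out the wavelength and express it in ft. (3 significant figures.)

Solving v = f·λ for λ: λ = v/f.
v = 2.86 mph = 1.279 m/s; f = 0.764 Hz.
λ = 1.673 m
1.673 m × (1 ft / 0.3048 m) = 5.490 ft

5.49 ft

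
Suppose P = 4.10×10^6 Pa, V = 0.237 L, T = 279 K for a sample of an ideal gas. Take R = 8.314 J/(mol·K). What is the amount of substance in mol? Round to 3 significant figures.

0.419 mol

From the ideal-gas law: n = PV/(RT).
P = 4.10×10^6 Pa; V = 0.237 L = 2.370×10^-4 m³; T = 279 K; R = 8.314 J/(mol·K).
n = 0.4189 mol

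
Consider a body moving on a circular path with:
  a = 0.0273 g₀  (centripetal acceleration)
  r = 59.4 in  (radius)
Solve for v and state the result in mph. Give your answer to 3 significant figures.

1.42 mph

Rearranging: v = √(a·r).
a = 0.0273 g₀ = 0.2677 m/s²; r = 59.4 in = 1.509 m.
v = 0.6356 m/s
0.6356 m/s × (1 mph / 0.4470 m/s) = 1.422 mph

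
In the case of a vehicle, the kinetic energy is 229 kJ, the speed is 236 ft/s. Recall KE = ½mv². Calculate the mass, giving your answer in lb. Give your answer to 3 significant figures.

Rearranging KE = ½mv² for m: m = 2·KE/v².
KE = 229 kJ = 2.290×10^5 J; v = 236 ft/s = 71.93 m/s.
m = 88.51 kg
88.51 kg × (1 lb / 0.4536 kg) = 195.1 lb

195 lb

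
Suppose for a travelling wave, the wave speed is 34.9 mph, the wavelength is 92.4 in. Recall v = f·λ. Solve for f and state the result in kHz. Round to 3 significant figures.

Rearranging: f = v/λ.
v = 34.9 mph = 15.60 m/s; λ = 92.4 in = 2.347 m.
f = 6.648 Hz
6.648 Hz × (1 kHz / 1000 Hz) = 0.006648 kHz

0.00665 kHz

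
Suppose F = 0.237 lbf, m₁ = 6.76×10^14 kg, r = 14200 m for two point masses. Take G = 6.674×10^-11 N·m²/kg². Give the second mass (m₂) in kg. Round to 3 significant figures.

Solving F = G·m₁·m₂/r² for m₂: m₂ = F·r²/(G·m₁).
F = 0.237 lbf = 1.054 N; m₁ = 6.76×10^14 kg; r = 14200 m; G = 6.674×10^-11 N·m²/kg².
m₂ = 4712 kg

4710 kg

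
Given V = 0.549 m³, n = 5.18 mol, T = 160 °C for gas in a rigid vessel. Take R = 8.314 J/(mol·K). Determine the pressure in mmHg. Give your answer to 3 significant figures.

255 mmHg

Directly: P = nRT/V.
V = 0.549 m³; n = 5.18 mol; T = 160 °C = 433.1 K; R = 8.314 J/(mol·K).
P = 33979 Pa  (the unit combination reduces to kg/(m·s²) = Pa)
33979 Pa × (1 mmHg / 133.3 Pa) = 254.9 mmHg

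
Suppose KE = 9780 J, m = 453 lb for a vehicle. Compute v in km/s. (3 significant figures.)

Solving KE = ½mv² for v: v = √(2·KE/m).
KE = 9780 J; m = 453 lb = 205.5 kg.
v = 9.757 m/s
9.757 m/s × (1 km/s / 1000 m/s) = 0.009757 km/s

0.00976 km/s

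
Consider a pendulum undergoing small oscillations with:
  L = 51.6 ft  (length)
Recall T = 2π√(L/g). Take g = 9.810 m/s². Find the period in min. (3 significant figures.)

0.133 min

T is given directly by: T = 2π√(L/g).
L = 51.6 ft = 15.73 m; g = 9.810 m/s².
T = 7.956 s
7.956 s × (1 min / 60.00 s) = 0.1326 min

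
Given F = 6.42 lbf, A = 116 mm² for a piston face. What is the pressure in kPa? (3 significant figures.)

P is given directly by: P = F/A.
F = 6.42 lbf = 28.56 N; A = 116 mm² = 1.160×10^-4 m².
P = 2.462×10^5 Pa
2.462×10^5 Pa × (1 kPa / 1000 Pa) = 246.2 kPa

246 kPa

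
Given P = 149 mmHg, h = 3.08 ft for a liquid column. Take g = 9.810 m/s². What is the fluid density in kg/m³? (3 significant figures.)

Rearranging: ρ = P/(g·h).
P = 149 mmHg = 19865 Pa; h = 3.08 ft = 0.9388 m; g = 9.810 m/s².
ρ = 2157 kg/m³

2160 kg/m³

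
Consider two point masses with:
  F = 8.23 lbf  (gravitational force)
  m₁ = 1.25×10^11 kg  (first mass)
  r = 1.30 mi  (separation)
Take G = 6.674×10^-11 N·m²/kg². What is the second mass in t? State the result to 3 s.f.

From Newton's law of gravitation: m₂ = F·r²/(G·m₁).
F = 8.23 lbf = 36.61 N; m₁ = 1.25×10^11 kg; r = 1.30 mi = 2092 m; G = 6.674×10^-11 N·m²/kg².
m₂ = 1.921×10^7 kg
1.921×10^7 kg × (1 t / 1000 kg) = 19208 t

19200 t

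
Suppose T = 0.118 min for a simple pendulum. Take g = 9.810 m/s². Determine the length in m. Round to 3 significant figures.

12.5 m

Solving T = 2π√(L/g) for L: L = g·(T/2π)².
T = 0.118 min = 7.080 s; g = 9.810 m/s².
L = 12.46 m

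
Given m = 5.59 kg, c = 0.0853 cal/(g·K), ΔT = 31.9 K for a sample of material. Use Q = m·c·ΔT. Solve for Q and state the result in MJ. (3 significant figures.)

Directly: Q = mcΔT.
m = 5.59 kg; c = 0.0853 cal/(g·K) = 356.9 J/(kg·K); ΔT = 31.9 K.
Q = 63642 J  (the unit combination reduces to kg·m²/s² = J)
63642 J × (1 MJ / 1.000×10^6 J) = 0.06364 MJ

0.0636 MJ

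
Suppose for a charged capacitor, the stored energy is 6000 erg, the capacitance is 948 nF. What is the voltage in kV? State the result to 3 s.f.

0.0356 kV

Rearranging: V = √(2E/C).
E = 6000 erg = 6.000×10^-4 J; C = 948 nF = 9.480×10^-7 F.
V = 35.58 V  (the unit combination reduces to kg·m²/(A·s³) = V)
35.58 V × (1 kV / 1000 V) = 0.03558 kV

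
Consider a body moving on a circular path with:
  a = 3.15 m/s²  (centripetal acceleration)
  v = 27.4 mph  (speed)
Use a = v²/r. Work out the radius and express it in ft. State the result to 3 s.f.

156 ft

Solving a = v²/r for r: r = v²/a.
a = 3.15 m/s²; v = 27.4 mph = 12.25 m/s.
r = 47.63 m
47.63 m × (1 ft / 0.3048 m) = 156.3 ft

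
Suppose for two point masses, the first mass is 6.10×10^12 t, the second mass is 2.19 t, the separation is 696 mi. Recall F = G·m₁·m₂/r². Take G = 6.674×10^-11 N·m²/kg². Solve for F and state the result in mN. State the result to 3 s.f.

F is given directly by: F = Gm₁m₂/r².
m₁ = 6.10×10^12 t = 6.100×10^15 kg; m₂ = 2.19 t = 2190 kg; r = 696 mi = 1.120×10^6 m; G = 6.674×10^-11 N·m²/kg².
F = 7.106×10^-4 N
7.106×10^-4 N × (1 mN / 0.001000 N) = 0.7106 mN

0.711 mN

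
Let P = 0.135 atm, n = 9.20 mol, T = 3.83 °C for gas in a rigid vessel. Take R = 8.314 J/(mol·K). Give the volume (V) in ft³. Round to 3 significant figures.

From the ideal-gas law: V = nRT/P.
P = 0.135 atm = 13679 Pa; n = 9.20 mol; T = 3.83 °C = 277.0 K; R = 8.314 J/(mol·K).
V = 1.549 m³
1.549 m³ × (1 ft³ / 0.02832 m³) = 54.70 ft³

54.7 ft³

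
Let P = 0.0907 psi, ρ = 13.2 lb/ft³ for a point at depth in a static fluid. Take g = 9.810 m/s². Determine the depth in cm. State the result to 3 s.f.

Rearranging: h = P/(ρ·g).
P = 0.0907 psi = 625.4 Pa; ρ = 13.2 lb/ft³ = 211.4 kg/m³; g = 9.810 m/s².
h = 0.3015 m
0.3015 m × (1 cm / 0.01000 m) = 30.15 cm

30.1 cm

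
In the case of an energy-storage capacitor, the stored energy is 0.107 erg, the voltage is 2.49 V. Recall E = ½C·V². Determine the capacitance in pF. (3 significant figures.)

3450 pF

Rearranging: C = 2E/V².
E = 0.107 erg = 1.070×10^-8 J; V = 2.49 V.
C = 3.452×10^-9 F
3.452×10^-9 F × (1 pF / 1.000×10^-12 F) = 3452 pF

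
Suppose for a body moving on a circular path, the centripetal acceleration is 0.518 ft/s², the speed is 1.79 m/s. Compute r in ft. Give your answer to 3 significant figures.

66.6 ft

Solving a = v²/r for r: r = v²/a.
a = 0.518 ft/s² = 0.1579 m/s²; v = 1.79 m/s.
r = 20.29 m
20.29 m × (1 ft / 0.3048 m) = 66.58 ft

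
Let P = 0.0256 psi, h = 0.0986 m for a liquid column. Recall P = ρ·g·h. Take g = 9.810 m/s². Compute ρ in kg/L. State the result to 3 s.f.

0.182 kg/L

Rearranging P = ρ·g·h for ρ: ρ = P/(g·h).
P = 0.0256 psi = 176.5 Pa; h = 0.0986 m; g = 9.810 m/s².
ρ = 182.5 kg/m³
182.5 kg/m³ × (1 kg/L / 1000 kg/m³) = 0.1825 kg/L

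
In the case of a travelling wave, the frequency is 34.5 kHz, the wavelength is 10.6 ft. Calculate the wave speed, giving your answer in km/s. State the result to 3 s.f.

111 km/s

Directly: v = fλ.
f = 34.5 kHz = 34500 Hz; λ = 10.6 ft = 3.231 m.
v = 1.115×10^5 m/s
1.115×10^5 m/s × (1 km/s / 1000 m/s) = 111.5 km/s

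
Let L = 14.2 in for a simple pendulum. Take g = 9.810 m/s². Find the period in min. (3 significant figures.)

0.0201 min

T is given directly by: T = 2π√(L/g).
L = 14.2 in = 0.3607 m; g = 9.810 m/s².
T = 1.205 s
1.205 s × (1 min / 60.00 s) = 0.02008 min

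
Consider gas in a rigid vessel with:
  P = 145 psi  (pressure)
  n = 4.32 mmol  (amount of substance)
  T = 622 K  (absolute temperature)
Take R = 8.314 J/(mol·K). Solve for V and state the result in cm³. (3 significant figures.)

Rearranging: V = nRT/P.
P = 145 psi = 9.997×10^5 Pa; n = 4.32 mmol = 0.004320 mol; T = 622 K; R = 8.314 J/(mol·K).
V = 2.235×10^-5 m³
2.235×10^-5 m³ × (1 cm³ / 1.000×10^-6 m³) = 22.35 cm³

22.3 cm³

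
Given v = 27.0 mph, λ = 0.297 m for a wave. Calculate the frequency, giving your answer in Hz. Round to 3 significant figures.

40.6 Hz

Rearranging: f = v/λ.
v = 27.0 mph = 12.07 m/s; λ = 0.297 m.
f = 40.64 Hz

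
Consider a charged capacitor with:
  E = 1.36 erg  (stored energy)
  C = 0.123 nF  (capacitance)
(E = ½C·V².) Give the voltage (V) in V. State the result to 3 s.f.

Rearranging: V = √(2E/C).
E = 1.36 erg = 1.360×10^-7 J; C = 0.123 nF = 1.230×10^-10 F.
V = 47.03 V

47.0 V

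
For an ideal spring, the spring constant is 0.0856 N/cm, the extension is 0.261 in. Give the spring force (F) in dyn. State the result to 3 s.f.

Directly: F = kx.
k = 0.0856 N/cm = 8.560 N/m; x = 0.261 in = 0.006629 m.
F = 0.05675 N
0.05675 N × (1 dyn / 1.000×10^-5 N) = 5675 dyn

5670 dyn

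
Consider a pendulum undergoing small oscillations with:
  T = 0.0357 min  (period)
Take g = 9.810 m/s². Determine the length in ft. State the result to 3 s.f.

3.74 ft

Rearranging: L = g·(T/2π)².
T = 0.0357 min = 2.142 s; g = 9.810 m/s².
L = 1.140 m
1.140 m × (1 ft / 0.3048 m) = 3.741 ft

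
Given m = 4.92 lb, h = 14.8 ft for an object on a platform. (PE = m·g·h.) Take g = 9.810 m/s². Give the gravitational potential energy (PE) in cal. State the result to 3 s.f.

PE is given directly by: PE = mgh.
m = 4.92 lb = 2.232 kg; h = 14.8 ft = 4.511 m; g = 9.810 m/s².
PE = 98.76 J
98.76 J × (1 cal / 4.184 J) = 23.60 cal

23.6 cal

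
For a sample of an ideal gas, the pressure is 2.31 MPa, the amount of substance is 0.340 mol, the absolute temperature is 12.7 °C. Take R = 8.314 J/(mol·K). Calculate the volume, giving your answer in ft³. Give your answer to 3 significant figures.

From the ideal-gas law: V = nRT/P.
P = 2.31 MPa = 2.310×10^6 Pa; n = 0.340 mol; T = 12.7 °C = 285.8 K; R = 8.314 J/(mol·K).
V = 3.498×10^-4 m³
3.498×10^-4 m³ × (1 ft³ / 0.02832 m³) = 0.01235 ft³

0.0124 ft³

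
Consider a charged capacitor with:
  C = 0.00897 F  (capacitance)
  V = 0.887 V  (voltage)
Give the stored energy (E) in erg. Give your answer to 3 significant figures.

Directly: E = ½CV².
C = 0.00897 F; V = 0.887 V.
E = 0.003529 J  (the unit combination reduces to kg·m²/s² = J)
0.003529 J × (1 erg / 1.000×10^-7 J) = 35287 erg

35300 erg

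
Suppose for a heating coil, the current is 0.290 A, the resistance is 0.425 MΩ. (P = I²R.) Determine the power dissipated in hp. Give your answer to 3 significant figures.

47.9 hp

Directly: P = I²R.
I = 0.290 A; R = 0.425 MΩ = 4.250×10^5 Ω.
P = 35742 W  (the unit combination reduces to kg·m²/s³ = W)
35742 W × (1 hp / 745.7 W) = 47.93 hp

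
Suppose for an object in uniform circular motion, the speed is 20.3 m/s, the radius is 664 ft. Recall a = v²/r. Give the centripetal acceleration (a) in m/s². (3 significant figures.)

Directly: a = v²/r.
v = 20.3 m/s; r = 664 ft = 202.4 m.
a = 2.036 m/s²

2.04 m/s²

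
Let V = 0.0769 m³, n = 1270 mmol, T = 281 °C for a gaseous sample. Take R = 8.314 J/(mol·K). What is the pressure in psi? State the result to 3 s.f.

From the ideal-gas law: P = nRT/V.
V = 0.0769 m³; n = 1270 mmol = 1.270 mol; T = 281 °C = 554.1 K; R = 8.314 J/(mol·K).
P = 76088 Pa  (the unit combination reduces to kg/(m·s²) = Pa)
76088 Pa × (1 psi / 6895 Pa) = 11.04 psi

11.0 psi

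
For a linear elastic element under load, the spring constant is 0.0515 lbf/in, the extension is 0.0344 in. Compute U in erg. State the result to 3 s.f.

U is given directly by: U = ½kx².
k = 0.0515 lbf/in = 9.019 N/m; x = 0.0344 in = 8.738×10^-4 m.
U = 3.443×10^-6 J
3.443×10^-6 J × (1 erg / 1.000×10^-7 J) = 34.43 erg

34.4 erg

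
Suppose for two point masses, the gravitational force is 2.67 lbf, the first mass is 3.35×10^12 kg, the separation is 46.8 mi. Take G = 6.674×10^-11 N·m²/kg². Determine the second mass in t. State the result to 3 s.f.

3.01×10^5 t

From Newton's law of gravitation: m₂ = F·r²/(G·m₁).
F = 2.67 lbf = 11.88 N; m₁ = 3.35×10^12 kg; r = 46.8 mi = 75317 m; G = 6.674×10^-11 N·m²/kg².
m₂ = 3.013×10^8 kg
3.013×10^8 kg × (1 t / 1000 kg) = 3.013×10^5 t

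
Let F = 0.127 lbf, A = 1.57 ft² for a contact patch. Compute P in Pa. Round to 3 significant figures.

3.87 Pa

Directly: P = F/A.
F = 0.127 lbf = 0.5649 N; A = 1.57 ft² = 0.1459 m².
P = 3.873 Pa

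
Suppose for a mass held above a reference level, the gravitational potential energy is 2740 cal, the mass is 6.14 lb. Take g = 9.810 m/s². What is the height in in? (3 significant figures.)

Solving PE = m·g·h for h: h = PE/(m·g).
PE = 2740 cal = 11464 J; m = 6.14 lb = 2.785 kg; g = 9.810 m/s².
h = 419.6 m
419.6 m × (1 in / 0.02540 m) = 16520 in

16500 in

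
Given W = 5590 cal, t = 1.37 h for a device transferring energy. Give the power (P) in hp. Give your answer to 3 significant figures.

Directly: P = W/t.
W = 5590 cal = 23389 J; t = 1.37 h = 4932 s.
P = 4.742 W  (the unit combination reduces to kg·m²/s³ = W)
4.742 W × (1 hp / 745.7 W) = 0.006359 hp

0.00636 hp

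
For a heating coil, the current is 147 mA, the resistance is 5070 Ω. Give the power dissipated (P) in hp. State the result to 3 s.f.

0.147 hp

P is given directly by: P = I²R.
I = 147 mA = 0.1470 A; R = 5070 Ω.
P = 109.6 W
109.6 W × (1 hp / 745.7 W) = 0.1469 hp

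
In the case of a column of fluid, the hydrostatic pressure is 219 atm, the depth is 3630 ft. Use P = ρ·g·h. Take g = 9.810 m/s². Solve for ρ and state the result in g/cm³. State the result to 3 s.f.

2.04 g/cm³

Rearranging: ρ = P/(g·h).
P = 219 atm = 2.219×10^7 Pa; h = 3630 ft = 1106 m; g = 9.810 m/s².
ρ = 2044 kg/m³
2044 kg/m³ × (1 g/cm³ / 1000 kg/m³) = 2.044 g/cm³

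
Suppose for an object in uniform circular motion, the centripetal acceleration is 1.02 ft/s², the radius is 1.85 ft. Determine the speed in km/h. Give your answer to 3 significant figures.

Solving a = v²/r for v: v = √(a·r).
a = 1.02 ft/s² = 0.3109 m/s²; r = 1.85 ft = 0.5639 m.
v = 0.4187 m/s
0.4187 m/s × (1 km/h / 0.2778 m/s) = 1.507 km/h

1.51 km/h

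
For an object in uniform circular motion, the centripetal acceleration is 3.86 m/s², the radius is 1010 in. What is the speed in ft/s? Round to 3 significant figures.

32.6 ft/s

Solving a = v²/r for v: v = √(a·r).
a = 3.86 m/s²; r = 1010 in = 25.65 m.
v = 9.951 m/s
9.951 m/s × (1 ft/s / 0.3048 m/s) = 32.65 ft/s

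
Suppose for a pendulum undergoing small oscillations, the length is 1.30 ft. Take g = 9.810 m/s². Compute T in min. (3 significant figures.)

0.0210 min

Directly: T = 2π√(L/g).
L = 1.30 ft = 0.3962 m; g = 9.810 m/s².
T = 1.263 s
1.263 s × (1 min / 60.00 s) = 0.02105 min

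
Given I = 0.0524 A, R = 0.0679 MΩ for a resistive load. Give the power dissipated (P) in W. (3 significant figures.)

186 W

Directly: P = I²R.
I = 0.0524 A; R = 0.0679 MΩ = 67900 Ω.
P = 186.4 W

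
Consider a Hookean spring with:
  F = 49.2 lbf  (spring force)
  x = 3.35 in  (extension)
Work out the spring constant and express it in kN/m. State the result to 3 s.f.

From Hooke's law: k = F/x.
F = 49.2 lbf = 218.9 N; x = 3.35 in = 0.08509 m.
k = 2572 N/m
2572 N/m × (1 kN/m / 1000 N/m) = 2.572 kN/m

2.57 kN/m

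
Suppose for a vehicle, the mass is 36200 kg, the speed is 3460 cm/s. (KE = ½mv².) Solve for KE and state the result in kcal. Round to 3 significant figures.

KE is given directly by: KE = ½mv².
m = 36200 kg; v = 3460 cm/s = 34.60 m/s.
KE = 2.167×10^7 J
2.167×10^7 J × (1 kcal / 4184 J) = 5179 kcal

5180 kcal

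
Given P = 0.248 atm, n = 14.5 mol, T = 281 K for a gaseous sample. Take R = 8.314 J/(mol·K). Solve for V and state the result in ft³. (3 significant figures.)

47.6 ft³

Rearranging PV = nRT for V: V = nRT/P.
P = 0.248 atm = 25129 Pa; n = 14.5 mol; T = 281 K; R = 8.314 J/(mol·K).
V = 1.348 m³
1.348 m³ × (1 ft³ / 0.02832 m³) = 47.61 ft³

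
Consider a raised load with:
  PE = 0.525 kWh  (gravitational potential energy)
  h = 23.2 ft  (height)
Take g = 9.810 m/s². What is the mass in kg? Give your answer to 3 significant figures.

27200 kg

Solving PE = m·g·h for m: m = PE/(g·h).
PE = 0.525 kWh = 1.890×10^6 J; h = 23.2 ft = 7.071 m; g = 9.810 m/s².
m = 27245 kg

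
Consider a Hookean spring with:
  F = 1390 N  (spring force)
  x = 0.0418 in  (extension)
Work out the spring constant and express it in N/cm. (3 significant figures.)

From Hooke's law: k = F/x.
F = 1390 N; x = 0.0418 in = 0.001062 m.
k = 1.309×10^6 N/m
1.309×10^6 N/m × (1 N/cm / 100.0 N/m) = 13092 N/cm

13100 N/cm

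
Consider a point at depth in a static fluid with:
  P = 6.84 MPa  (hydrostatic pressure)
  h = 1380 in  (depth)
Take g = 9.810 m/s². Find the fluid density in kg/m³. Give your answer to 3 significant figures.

19900 kg/m³

Rearranging P = ρ·g·h for ρ: ρ = P/(g·h).
P = 6.84 MPa = 6.840×10^6 Pa; h = 1380 in = 35.05 m; g = 9.810 m/s².
ρ = 19892 kg/m³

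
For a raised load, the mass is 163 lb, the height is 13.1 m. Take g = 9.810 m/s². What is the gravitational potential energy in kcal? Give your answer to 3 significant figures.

2.27 kcal

Directly: PE = mgh.
m = 163 lb = 73.94 kg; h = 13.1 m; g = 9.810 m/s².
PE = 9502 J
9502 J × (1 kcal / 4184 J) = 2.271 kcal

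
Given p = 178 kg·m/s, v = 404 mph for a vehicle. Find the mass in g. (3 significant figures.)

Rearranging p = m·v for m: m = p/v.
p = 178 kg·m/s; v = 404 mph = 180.6 m/s.
m = 0.9856 kg
0.9856 kg × (1 g / 0.001000 kg) = 985.6 g

986 g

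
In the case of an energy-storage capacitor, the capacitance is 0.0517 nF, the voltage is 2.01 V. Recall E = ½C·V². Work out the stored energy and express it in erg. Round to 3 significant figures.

Directly: E = ½CV².
C = 0.0517 nF = 5.170×10^-11 F; V = 2.01 V.
E = 1.044×10^-10 J
1.044×10^-10 J × (1 erg / 1.000×10^-7 J) = 0.001044 erg

0.00104 erg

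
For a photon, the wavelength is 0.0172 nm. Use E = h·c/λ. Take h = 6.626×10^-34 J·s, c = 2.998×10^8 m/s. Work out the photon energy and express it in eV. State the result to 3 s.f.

72100 eV

Directly: E = hc/λ.
λ = 0.0172 nm = 1.720×10^-11 m; h = 6.626×10^-34 J·s; c = 2.998×10^8 m/s.
E = 1.155×10^-14 J
1.155×10^-14 J × (1 eV / 1.602×10^-19 J) = 72085 eV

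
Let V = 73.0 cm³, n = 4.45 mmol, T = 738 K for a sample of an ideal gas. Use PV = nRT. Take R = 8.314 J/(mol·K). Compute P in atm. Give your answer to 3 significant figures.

Directly: P = nRT/V.
V = 73.0 cm³ = 7.300×10^-5 m³; n = 4.45 mmol = 0.004450 mol; T = 738 K; R = 8.314 J/(mol·K).
P = 3.740×10^5 Pa  (the unit combination reduces to kg/(m·s²) = Pa)
3.740×10^5 Pa × (1 atm / 1.013×10^5 Pa) = 3.691 atm

3.69 atm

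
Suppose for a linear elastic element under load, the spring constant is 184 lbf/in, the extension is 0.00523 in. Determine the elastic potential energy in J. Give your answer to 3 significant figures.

2.84×10^-4 J

Directly: U = ½kx².
k = 184 lbf/in = 32223 N/m; x = 0.00523 in = 1.328×10^-4 m.
U = 2.843×10^-4 J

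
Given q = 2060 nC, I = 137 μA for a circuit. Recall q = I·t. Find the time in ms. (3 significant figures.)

15.0 ms

Rearranging: t = q/I.
q = 2060 nC = 2.060×10^-6 C; I = 137 μA = 1.370×10^-4 A.
t = 0.01504 s
0.01504 s × (1 ms / 0.001000 s) = 15.04 ms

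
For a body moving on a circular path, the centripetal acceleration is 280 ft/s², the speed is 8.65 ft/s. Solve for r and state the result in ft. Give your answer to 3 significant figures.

Rearranging: r = v²/a.
a = 280 ft/s² = 85.34 m/s²; v = 8.65 ft/s = 2.637 m/s.
r = 0.08145 m
0.08145 m × (1 ft / 0.3048 m) = 0.2672 ft

0.267 ft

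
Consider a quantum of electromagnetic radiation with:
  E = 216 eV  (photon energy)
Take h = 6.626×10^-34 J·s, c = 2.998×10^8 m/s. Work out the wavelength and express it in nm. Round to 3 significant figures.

5.74 nm

Solving E = h·c/λ for λ: λ = hc/E.
E = 216 eV = 3.461×10^-17 J; h = 6.626×10^-34 J·s; c = 2.998×10^8 m/s.
λ = 5.740×10^-9 m
5.740×10^-9 m × (1 nm / 1.000×10^-9 m) = 5.740 nm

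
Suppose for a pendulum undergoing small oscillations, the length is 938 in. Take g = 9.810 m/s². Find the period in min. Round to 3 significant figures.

0.163 min

T is given directly by: T = 2π√(L/g).
L = 938 in = 23.83 m; g = 9.810 m/s².
T = 9.792 s
9.792 s × (1 min / 60.00 s) = 0.1632 min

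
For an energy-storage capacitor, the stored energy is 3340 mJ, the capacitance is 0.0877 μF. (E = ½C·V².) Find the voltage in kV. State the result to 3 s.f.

Solving E = ½C·V² for V: V = √(2E/C).
E = 3340 mJ = 3.340 J; C = 0.0877 μF = 8.770×10^-8 F.
V = 8727 V
8727 V × (1 kV / 1000 V) = 8.727 kV

8.73 kV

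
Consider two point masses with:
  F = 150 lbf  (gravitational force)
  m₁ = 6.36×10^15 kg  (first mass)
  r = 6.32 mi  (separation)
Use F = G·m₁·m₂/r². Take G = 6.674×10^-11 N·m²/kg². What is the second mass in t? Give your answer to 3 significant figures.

163 t

Solving F = G·m₁·m₂/r² for m₂: m₂ = F·r²/(G·m₁).
F = 150 lbf = 667.2 N; m₁ = 6.36×10^15 kg; r = 6.32 mi = 10171 m; G = 6.674×10^-11 N·m²/kg².
m₂ = 1.626×10^5 kg
1.626×10^5 kg × (1 t / 1000 kg) = 162.6 t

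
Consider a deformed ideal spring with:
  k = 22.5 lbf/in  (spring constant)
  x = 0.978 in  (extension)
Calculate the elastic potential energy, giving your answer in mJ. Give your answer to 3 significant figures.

1220 mJ

Directly: U = ½kx².
k = 22.5 lbf/in = 3940 N/m; x = 0.978 in = 0.02484 m.
U = 1.216 J  (the unit combination reduces to kg·m²/s² = J)
1.216 J × (1 mJ / 0.001000 J) = 1216 mJ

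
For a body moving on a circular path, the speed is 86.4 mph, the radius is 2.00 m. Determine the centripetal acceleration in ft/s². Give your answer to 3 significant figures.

2450 ft/s²

a is given directly by: a = v²/r.
v = 86.4 mph = 38.62 m/s; r = 2.00 m.
a = 745.9 m/s²
745.9 m/s² × (1 ft/s² / 0.3048 m/s²) = 2447 ft/s²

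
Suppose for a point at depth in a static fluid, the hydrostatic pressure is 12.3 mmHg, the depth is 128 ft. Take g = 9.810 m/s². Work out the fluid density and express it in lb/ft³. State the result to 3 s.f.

Rearranging: ρ = P/(g·h).
P = 12.3 mmHg = 1640 Pa; h = 128 ft = 39.01 m; g = 9.810 m/s².
ρ = 4.285 kg/m³
4.285 kg/m³ × (1 lb/ft³ / 16.02 kg/m³) = 0.2675 lb/ft³

0.267 lb/ft³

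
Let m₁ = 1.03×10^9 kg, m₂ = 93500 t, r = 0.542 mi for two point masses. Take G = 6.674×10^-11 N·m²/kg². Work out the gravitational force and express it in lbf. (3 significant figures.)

From Newton's law of gravitation: F = Gm₁m₂/r².
m₁ = 1.03×10^9 kg; m₂ = 93500 t = 9.350×10^7 kg; r = 0.542 mi = 872.3 m; G = 6.674×10^-11 N·m²/kg².
F = 8.448 N
8.448 N × (1 lbf / 4.448 N) = 1.899 lbf

1.90 lbf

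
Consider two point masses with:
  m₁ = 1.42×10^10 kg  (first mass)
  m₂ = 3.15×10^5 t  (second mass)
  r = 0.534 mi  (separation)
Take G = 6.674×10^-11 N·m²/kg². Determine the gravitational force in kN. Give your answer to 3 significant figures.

Directly: F = Gm₁m₂/r².
m₁ = 1.42×10^10 kg; m₂ = 3.15×10^5 t = 3.150×10^8 kg; r = 0.534 mi = 859.4 m; G = 6.674×10^-11 N·m²/kg².
F = 404.2 N
404.2 N × (1 kN / 1000 N) = 0.4042 kN

0.404 kN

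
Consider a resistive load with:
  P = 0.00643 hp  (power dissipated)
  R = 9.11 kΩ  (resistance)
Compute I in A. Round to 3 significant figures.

Solving P = I²R for I: I = √(P/R).
P = 0.00643 hp = 4.795 W; R = 9.11 kΩ = 9110 Ω.
I = 0.02294 A

0.0229 A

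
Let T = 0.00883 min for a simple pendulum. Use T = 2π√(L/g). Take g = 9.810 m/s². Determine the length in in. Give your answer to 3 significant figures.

2.75 in

Solving T = 2π√(L/g) for L: L = g·(T/2π)².
T = 0.00883 min = 0.5298 s; g = 9.810 m/s².
L = 0.06975 m
0.06975 m × (1 in / 0.02540 m) = 2.746 in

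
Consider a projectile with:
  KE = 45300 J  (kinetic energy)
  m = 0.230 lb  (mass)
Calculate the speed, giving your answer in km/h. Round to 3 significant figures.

3350 km/h

Solving KE = ½mv² for v: v = √(2·KE/m).
KE = 45300 J; m = 0.230 lb = 0.1043 kg.
v = 931.9 m/s
931.9 m/s × (1 km/h / 0.2778 m/s) = 3355 km/h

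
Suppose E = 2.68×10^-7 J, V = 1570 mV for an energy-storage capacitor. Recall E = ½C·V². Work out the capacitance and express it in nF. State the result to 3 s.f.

Rearranging E = ½C·V² for C: C = 2E/V².
E = 2.68×10^-7 J; V = 1570 mV = 1.570 V.
C = 2.175×10^-7 F
2.175×10^-7 F × (1 nF / 1.000×10^-9 F) = 217.5 nF

217 nF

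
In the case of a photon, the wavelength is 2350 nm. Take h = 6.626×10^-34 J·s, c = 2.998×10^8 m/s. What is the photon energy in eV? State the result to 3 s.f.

0.528 eV

Directly: E = hc/λ.
λ = 2350 nm = 2.350×10^-6 m; h = 6.626×10^-34 J·s; c = 2.998×10^8 m/s.
E = 8.453×10^-20 J
8.453×10^-20 J × (1 eV / 1.602×10^-19 J) = 0.5276 eV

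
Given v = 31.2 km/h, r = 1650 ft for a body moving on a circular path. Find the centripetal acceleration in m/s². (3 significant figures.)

0.149 m/s²

a is given directly by: a = v²/r.
v = 31.2 km/h = 8.667 m/s; r = 1650 ft = 502.9 m.
a = 0.1494 m/s²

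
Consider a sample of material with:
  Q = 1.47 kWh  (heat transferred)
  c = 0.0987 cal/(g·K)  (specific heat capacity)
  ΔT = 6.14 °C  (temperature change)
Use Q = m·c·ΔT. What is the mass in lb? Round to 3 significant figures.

Rearranging: m = Q/(c·ΔT).
Q = 1.47 kWh = 5.292×10^6 J; c = 0.0987 cal/(g·K) = 413.0 J/(kg·K); ΔT = 6.14 °C = 6.140 K.
m = 2087 kg
2087 kg × (1 lb / 0.4536 kg) = 4601 lb

4600 lb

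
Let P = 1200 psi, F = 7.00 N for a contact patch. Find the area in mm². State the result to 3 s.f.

0.846 mm²

Solving P = F/A for A: A = F/P.
P = 1200 psi = 8.274×10^6 Pa; F = 7.00 N.
A = 8.461×10^-7 m²
8.461×10^-7 m² × (1 mm² / 1.000×10^-6 m²) = 0.8461 mm²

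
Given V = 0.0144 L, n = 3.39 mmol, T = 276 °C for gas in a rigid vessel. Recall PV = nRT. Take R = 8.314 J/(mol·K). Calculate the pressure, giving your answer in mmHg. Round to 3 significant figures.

From the ideal-gas law: P = nRT/V.
V = 0.0144 L = 1.440×10^-5 m³; n = 3.39 mmol = 0.003390 mol; T = 276 °C = 549.1 K; R = 8.314 J/(mol·K).
P = 1.075×10^6 Pa
1.075×10^6 Pa × (1 mmHg / 133.3 Pa) = 8062 mmHg

8060 mmHg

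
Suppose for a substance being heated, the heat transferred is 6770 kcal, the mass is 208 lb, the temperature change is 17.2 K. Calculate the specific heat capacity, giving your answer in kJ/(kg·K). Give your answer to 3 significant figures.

17.5 kJ/(kg·K)

Rearranging Q = m·c·ΔT for c: c = Q/(m·ΔT).
Q = 6770 kcal = 2.833×10^7 J; m = 208 lb = 94.35 kg; ΔT = 17.2 K.
c = 17455 J/(kg·K)
17455 J/(kg·K) × (1 kJ/(kg·K) / 1000 J/(kg·K)) = 17.46 kJ/(kg·K)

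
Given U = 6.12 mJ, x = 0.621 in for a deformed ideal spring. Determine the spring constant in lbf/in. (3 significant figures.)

Rearranging: k = 2U/x².
U = 6.12 mJ = 0.006120 J; x = 0.621 in = 0.01577 m.
k = 49.20 N/m
49.20 N/m × (1 lbf/in / 175.1 N/m) = 0.2809 lbf/in

0.281 lbf/in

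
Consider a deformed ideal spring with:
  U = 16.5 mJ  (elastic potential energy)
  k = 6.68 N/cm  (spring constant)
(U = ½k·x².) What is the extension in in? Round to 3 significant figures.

Solving U = ½k·x² for x: x = √(2U/k).
U = 16.5 mJ = 0.01650 J; k = 6.68 N/cm = 668.0 N/m.
x = 0.007029 m
0.007029 m × (1 in / 0.02540 m) = 0.2767 in

0.277 in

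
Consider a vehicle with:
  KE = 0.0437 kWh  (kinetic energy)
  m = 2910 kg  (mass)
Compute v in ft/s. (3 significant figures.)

Rearranging KE = ½mv² for v: v = √(2·KE/m).
KE = 0.0437 kWh = 1.573×10^5 J; m = 2910 kg.
v = 10.40 m/s
10.40 m/s × (1 ft/s / 0.3048 m/s) = 34.12 ft/s

34.1 ft/s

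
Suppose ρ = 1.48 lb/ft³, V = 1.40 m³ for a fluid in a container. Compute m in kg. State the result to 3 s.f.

33.2 kg

Solving ρ = m/V for m: m = ρV.
ρ = 1.48 lb/ft³ = 23.71 kg/m³; V = 1.40 m³.
m = 33.19 kg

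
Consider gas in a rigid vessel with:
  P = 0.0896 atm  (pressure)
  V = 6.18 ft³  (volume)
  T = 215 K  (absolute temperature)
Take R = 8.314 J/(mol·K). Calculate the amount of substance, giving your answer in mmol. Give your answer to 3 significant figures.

889 mmol

From the ideal-gas law: n = PV/(RT).
P = 0.0896 atm = 9079 Pa; V = 6.18 ft³ = 0.1750 m³; T = 215 K; R = 8.314 J/(mol·K).
n = 0.8888 mol
0.8888 mol × (1 mmol / 0.001000 mol) = 888.8 mmol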